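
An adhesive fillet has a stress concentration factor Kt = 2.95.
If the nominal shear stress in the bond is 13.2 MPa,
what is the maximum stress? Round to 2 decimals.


Max stress = 13.2 * 2.95 = 38.94 MPa

38.94


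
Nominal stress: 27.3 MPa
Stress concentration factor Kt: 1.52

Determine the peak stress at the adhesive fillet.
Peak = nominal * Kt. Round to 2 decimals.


Peak stress = 27.3 * 1.52
= 41.50 MPa

41.50


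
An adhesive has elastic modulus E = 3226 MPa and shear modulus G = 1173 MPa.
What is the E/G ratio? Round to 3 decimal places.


E/G = 3226 / 1173 = 2.750

2.750


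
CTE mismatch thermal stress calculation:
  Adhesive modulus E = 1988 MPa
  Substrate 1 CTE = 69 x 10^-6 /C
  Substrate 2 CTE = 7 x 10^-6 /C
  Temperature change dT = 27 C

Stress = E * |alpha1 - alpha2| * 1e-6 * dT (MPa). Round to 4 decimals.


delta_alpha = |69 - 7| = 62 x 10^-6/C
Stress = 1988 * 62e-6 * 27
= 3.3279 MPa

3.3279


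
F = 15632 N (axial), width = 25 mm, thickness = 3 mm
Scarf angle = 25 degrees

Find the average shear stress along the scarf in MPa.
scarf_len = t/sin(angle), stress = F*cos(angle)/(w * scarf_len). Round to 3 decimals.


scarf_len = 3/sin(25 deg) = 7.0986
cos(25 deg) = 0.906308
stress = 15632*0.906308/(25*7.0986) = 79.832 MPa

79.832


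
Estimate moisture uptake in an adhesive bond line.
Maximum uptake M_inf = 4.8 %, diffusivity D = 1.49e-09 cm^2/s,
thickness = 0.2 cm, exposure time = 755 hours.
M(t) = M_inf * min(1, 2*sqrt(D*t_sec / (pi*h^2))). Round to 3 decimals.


Convert time: 755 h = 2718000 s
ratio = min(1, 2*sqrt(1.49e-09*2718000/(pi*0.2^2)))
= 0.359040
M(t) = 4.8 * 0.359040 = 1.723%

1.723


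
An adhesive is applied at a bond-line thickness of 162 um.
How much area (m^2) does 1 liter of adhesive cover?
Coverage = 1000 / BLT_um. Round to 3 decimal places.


Coverage = 1000 / 162 = 6.173 m^2

6.173


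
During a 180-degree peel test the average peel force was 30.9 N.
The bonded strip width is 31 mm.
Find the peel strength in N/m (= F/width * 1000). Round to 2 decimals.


Peel strength = F/width * 1000
= 30.9 / 31 * 1000
= 996.77 N/m

996.77


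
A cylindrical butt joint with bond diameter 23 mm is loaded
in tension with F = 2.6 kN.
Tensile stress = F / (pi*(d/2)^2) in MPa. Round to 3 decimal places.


Area = pi * (23/2)^2 = 415.4756 mm^2
Stress = 2.6*1000 / 415.4756
= 6.258 MPa

6.258


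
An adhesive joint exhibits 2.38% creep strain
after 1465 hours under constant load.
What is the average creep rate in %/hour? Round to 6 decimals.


Creep rate = strain / time
= 2.38 / 1465
= 0.001625 %/h

0.001625


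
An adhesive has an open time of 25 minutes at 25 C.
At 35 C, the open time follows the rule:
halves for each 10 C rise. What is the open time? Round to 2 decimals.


Factor = 2^((35-25)/10) = 2.0000
Open time = 25 / 2.0000 = 12.50 min

12.50


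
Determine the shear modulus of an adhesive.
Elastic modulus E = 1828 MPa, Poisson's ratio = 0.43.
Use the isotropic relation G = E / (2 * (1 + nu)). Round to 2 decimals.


G = 1828 / (2*(1+0.43)) = 1828 / 2.86
= 639.16 MPa

639.16


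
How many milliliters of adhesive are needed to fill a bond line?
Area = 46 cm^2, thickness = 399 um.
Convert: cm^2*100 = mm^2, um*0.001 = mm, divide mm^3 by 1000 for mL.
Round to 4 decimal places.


= (46 * 100) * (399 * 0.001) / 1000
= 1.8354 mL

1.8354


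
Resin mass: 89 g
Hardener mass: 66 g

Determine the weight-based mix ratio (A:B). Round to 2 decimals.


Ratio = 89 / 66 = 1.35

1.35


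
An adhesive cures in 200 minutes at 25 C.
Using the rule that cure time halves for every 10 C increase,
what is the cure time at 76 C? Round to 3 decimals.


Factor = 2^((76 - 25) / 10) = 34.2968
Cure time = 200 / 34.2968
= 5.831 minutes

5.831


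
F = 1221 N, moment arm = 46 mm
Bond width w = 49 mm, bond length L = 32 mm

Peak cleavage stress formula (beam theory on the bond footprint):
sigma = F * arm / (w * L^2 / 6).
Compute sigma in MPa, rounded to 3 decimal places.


sigma = (1221 * 46) / (49 * 1024 / 6)
= 56166 * 6 / 50176
= 336996 / 50176
= 6.716 MPa

6.716


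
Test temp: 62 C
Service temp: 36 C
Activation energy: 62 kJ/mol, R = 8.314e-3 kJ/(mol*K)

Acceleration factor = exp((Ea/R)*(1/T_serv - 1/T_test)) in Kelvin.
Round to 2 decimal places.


AF = exp((62/0.008314)*(1/309.15 - 1/335.15))
= 6.50

6.50


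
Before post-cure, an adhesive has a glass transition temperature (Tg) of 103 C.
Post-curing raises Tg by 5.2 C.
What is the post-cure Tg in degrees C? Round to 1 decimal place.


Tg_post = Tg_base + delta_Tg
= 103 + 5.2
= 108.2 C

108.2


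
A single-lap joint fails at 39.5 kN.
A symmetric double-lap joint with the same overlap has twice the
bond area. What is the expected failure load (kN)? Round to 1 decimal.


Double-lap load = 2 * 39.5 = 79.0 kN

79.0


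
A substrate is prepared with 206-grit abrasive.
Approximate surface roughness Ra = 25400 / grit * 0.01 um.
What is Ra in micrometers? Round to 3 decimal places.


Ra = 25400 / 206 * 0.01 = 1.233 um

1.233


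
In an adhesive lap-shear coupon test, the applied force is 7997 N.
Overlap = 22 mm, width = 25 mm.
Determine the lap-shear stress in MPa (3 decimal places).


stress = F / (overlap * width)
= 7997 / (22 * 25)
= 14.540 MPa

14.540


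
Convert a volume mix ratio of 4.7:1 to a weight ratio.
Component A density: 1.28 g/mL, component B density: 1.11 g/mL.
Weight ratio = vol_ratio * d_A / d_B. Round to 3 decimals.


= 4.7 * 1.28 / 1.11 = 5.420

5.420


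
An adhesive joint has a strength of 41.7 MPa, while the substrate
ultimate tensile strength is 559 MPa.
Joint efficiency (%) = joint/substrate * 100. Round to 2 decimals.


Efficiency = 41.7 / 559 * 100
= 7.46%

7.46


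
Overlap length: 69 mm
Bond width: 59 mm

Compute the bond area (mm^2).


Bond area = 69 * 59 = 4071 mm^2

4071


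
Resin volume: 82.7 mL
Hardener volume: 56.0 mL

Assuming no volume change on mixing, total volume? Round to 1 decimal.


V_total = 82.7 + 56.0 = 138.7 mL

138.7


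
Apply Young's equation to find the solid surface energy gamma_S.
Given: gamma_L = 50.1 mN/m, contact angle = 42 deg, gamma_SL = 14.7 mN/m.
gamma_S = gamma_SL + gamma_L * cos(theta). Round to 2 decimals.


theta_rad = 42 * pi/180 = 0.733038
gamma_S = 14.7 + 50.1 * cos(0.733038)
= 51.93 mN/m

51.93


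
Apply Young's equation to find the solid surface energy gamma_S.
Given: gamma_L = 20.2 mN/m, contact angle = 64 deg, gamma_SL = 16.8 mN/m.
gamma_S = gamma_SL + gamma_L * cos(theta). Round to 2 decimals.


theta_rad = 64 * pi/180 = 1.117011
gamma_S = 16.8 + 20.2 * cos(1.117011)
= 25.66 mN/m

25.66


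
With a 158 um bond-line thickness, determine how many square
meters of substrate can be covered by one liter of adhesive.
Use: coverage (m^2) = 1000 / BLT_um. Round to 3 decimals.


Coverage = 1000 / 158 = 6.329 m^2

6.329


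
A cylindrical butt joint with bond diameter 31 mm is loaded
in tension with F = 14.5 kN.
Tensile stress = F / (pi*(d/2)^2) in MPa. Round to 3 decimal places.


Area = pi * (31/2)^2 = 754.7676 mm^2
Stress = 14.5*1000 / 754.7676
= 19.211 MPa

19.211


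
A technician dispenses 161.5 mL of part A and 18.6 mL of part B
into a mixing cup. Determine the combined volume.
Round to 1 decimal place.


Combined volume = 161.5 + 18.6
= 180.1 mL

180.1


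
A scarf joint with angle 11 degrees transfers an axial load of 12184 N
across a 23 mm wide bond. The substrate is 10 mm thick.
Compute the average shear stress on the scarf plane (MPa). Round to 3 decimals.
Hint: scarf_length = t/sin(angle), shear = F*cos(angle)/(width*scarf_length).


scarf_length = 10 / sin(11 deg) = 52.4084 mm
cos(11 deg) = 0.981627
shear stress = 12184 * 0.981627 / (23 * 52.4084)
= 9.922 MPa

9.922


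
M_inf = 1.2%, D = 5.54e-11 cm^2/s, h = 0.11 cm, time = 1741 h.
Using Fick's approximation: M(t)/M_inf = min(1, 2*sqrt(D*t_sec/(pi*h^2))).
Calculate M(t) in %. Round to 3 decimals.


t = 6267600 s
ratio = min(1, 2*sqrt(5.54e-11*6267600/(pi*0.0121)))
= 0.191147
M(t) = 1.2 * 0.191147 = 0.229%

0.229


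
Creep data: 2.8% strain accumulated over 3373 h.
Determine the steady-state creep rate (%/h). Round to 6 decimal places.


Rate = 2.8 / 3373 = 0.000830 %/h

0.000830


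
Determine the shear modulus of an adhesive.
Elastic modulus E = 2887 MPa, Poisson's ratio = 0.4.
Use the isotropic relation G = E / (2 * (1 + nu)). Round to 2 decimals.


G = 2887 / (2*(1+0.4)) = 2887 / 2.80
= 1031.07 MPa

1031.07


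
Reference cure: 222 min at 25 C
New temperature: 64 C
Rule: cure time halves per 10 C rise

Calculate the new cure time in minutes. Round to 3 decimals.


factor = 2^((64-25)/10) = 14.9285
t_new = 222 / 14.9285 = 14.871 min

14.871


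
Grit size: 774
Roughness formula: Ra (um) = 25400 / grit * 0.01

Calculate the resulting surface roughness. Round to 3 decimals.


Ra = 25400 / 774 * 0.01
= 0.328 um

0.328


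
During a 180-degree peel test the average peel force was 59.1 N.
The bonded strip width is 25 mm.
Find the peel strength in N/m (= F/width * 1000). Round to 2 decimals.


Peel strength = F/width * 1000
= 59.1 / 25 * 1000
= 2364.00 N/m

2364.00


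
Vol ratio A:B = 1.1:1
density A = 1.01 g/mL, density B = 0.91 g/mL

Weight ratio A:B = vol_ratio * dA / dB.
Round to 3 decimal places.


Weight ratio = 1.1 * 1.01 / 0.91
= 1.221

1.221


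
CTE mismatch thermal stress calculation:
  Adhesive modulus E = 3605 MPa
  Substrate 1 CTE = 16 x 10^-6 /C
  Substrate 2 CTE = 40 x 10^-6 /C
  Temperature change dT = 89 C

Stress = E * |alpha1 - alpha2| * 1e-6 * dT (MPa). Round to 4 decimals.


delta_alpha = |16 - 40| = 24 x 10^-6/C
Stress = 3605 * 24e-6 * 89
= 7.7003 MPa

7.7003


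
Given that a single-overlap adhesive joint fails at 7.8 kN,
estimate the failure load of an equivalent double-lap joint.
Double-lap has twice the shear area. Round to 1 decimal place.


Double-lap factor = 2
Expected load = 7.8 * 2 = 15.6 kN

15.6


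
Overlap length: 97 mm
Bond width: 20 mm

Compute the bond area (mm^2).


Bond area = 97 * 20 = 1940 mm^2

1940


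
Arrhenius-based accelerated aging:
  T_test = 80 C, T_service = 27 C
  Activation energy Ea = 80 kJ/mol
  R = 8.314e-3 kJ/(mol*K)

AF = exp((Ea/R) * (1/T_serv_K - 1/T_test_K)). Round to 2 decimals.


T_test_K = 353.15, T_serv_K = 300.15
AF = exp((80/8.314e-3) * (1/300.15 - 1/353.15))
= 122.89

122.89


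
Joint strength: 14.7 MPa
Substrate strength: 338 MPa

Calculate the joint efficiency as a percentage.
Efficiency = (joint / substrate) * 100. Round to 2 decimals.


Efficiency = (14.7 / 338) * 100 = 4.35%

4.35


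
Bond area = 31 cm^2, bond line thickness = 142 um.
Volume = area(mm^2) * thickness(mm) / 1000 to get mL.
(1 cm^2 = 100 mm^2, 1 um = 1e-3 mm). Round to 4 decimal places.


area_mm2 = 31 * 100 = 3100
blt_mm = 142 * 1e-3 = 0.142
vol_mm3 = 3100 * 0.142 = 440.2
vol_mL = 440.2 / 1000 = 0.4402 mL

0.4402


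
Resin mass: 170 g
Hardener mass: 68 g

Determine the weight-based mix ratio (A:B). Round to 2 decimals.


Ratio = 170 / 68 = 2.50

2.50


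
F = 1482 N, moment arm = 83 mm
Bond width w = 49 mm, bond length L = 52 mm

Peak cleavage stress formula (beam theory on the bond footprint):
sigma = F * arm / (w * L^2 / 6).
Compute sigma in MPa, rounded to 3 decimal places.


sigma = (1482 * 83) / (49 * 2704 / 6)
= 123006 * 6 / 132496
= 738036 / 132496
= 5.570 MPa

5.570


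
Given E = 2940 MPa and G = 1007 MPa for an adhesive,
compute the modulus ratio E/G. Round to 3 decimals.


E/G ratio = 2940 / 1007 = 2.920

2.920


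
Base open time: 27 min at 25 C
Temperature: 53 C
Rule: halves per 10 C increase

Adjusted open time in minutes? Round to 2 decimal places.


Acceleration = 2^((53-25)/10) = 6.9644
Open time = 27 / 6.9644 = 3.88 min

3.88


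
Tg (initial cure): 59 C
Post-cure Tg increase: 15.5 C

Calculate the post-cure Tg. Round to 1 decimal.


Post-cure Tg = 59 + 15.5 = 74.5 C

74.5


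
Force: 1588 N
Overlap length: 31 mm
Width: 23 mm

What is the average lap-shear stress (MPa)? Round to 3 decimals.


Average shear stress = F / (overlap * width)
= 1588 / (31 * 23)
= 2.227 MPa

2.227


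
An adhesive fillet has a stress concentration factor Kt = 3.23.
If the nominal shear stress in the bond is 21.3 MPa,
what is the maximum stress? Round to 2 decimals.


Max stress = 21.3 * 3.23 = 68.80 MPa

68.80


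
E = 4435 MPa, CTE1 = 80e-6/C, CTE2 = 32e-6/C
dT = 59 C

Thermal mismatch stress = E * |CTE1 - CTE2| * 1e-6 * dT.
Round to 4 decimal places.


= 4435 * 48e-6 * 59
= 12.5599 MPa

12.5599


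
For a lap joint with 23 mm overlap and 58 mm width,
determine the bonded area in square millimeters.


Area = 23 * 58 = 1334 mm^2

1334


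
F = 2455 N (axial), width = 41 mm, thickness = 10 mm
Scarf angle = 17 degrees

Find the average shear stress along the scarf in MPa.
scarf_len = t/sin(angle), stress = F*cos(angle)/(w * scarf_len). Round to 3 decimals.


scarf_len = 10/sin(17 deg) = 34.2030
cos(17 deg) = 0.956305
stress = 2455*0.956305/(41*34.2030) = 1.674 MPa

1.674


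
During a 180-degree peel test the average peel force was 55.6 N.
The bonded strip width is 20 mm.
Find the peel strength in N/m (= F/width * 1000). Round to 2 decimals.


Peel strength = F/width * 1000
= 55.6 / 20 * 1000
= 2780.00 N/m

2780.00


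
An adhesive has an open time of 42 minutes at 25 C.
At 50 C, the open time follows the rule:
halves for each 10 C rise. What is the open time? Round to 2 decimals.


Factor = 2^((50-25)/10) = 5.6569
Open time = 42 / 5.6569 = 7.42 min

7.42


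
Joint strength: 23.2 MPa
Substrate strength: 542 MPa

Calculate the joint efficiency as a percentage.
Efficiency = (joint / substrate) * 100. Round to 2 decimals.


Efficiency = (23.2 / 542) * 100 = 4.28%

4.28


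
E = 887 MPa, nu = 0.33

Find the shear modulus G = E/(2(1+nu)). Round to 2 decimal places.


G = 887 / (2 * 1.33)
= 333.46 MPa

333.46


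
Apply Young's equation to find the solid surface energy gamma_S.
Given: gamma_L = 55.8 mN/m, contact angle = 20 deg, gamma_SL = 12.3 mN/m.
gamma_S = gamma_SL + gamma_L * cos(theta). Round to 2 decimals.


theta_rad = 20 * pi/180 = 0.349066
gamma_S = 12.3 + 55.8 * cos(0.349066)
= 64.73 mN/m

64.73


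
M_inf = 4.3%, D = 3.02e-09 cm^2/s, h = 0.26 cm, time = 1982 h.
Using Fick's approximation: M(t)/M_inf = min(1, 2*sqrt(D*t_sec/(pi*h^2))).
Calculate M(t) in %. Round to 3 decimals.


t = 7135200 s
ratio = min(1, 2*sqrt(3.02e-09*7135200/(pi*0.0676)))
= 0.637072
M(t) = 4.3 * 0.637072 = 2.739%

2.739


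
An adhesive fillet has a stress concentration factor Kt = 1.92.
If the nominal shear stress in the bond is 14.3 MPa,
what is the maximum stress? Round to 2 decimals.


Max stress = 14.3 * 1.92 = 27.46 MPa

27.46


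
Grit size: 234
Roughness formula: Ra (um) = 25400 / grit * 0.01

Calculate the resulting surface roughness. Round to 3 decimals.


Ra = 25400 / 234 * 0.01
= 1.085 um

1.085


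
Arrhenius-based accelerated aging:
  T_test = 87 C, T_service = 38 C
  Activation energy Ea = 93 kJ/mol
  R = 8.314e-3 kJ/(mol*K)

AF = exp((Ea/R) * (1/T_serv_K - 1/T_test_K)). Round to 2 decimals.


T_test_K = 360.15, T_serv_K = 311.15
AF = exp((93/8.314e-3) * (1/311.15 - 1/360.15))
= 133.11

133.11


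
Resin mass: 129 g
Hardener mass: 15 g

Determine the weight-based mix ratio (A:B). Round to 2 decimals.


Ratio = 129 / 15 = 8.60

8.60


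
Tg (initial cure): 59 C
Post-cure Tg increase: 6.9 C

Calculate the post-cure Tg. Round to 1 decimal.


Post-cure Tg = 59 + 6.9 = 65.9 C

65.9


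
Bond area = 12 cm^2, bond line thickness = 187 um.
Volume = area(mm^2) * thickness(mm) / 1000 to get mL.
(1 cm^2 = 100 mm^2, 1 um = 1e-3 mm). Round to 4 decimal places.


area_mm2 = 12 * 100 = 1200
blt_mm = 187 * 1e-3 = 0.187
vol_mm3 = 1200 * 0.187 = 224.4
vol_mL = 224.4 / 1000 = 0.2244 mL

0.2244


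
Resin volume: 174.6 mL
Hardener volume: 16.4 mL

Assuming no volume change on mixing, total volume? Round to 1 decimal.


V_total = 174.6 + 16.4 = 191.0 mL

191.0


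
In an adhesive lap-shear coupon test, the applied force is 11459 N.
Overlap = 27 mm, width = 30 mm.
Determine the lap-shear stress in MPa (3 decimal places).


stress = F / (overlap * width)
= 11459 / (27 * 30)
= 14.147 MPa

14.147


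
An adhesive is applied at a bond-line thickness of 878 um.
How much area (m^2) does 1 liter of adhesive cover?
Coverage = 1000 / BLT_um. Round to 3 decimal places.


Coverage = 1000 / 878 = 1.139 m^2

1.139


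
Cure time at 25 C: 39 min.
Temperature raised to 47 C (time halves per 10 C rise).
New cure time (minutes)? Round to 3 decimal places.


Acceleration factor = 2^(22/10) = 4.5948
New time = 39 / 4.5948 = 8.488 min

8.488


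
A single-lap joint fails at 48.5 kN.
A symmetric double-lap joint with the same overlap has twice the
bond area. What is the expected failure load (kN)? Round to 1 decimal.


Double-lap load = 2 * 48.5 = 97.0 kN

97.0


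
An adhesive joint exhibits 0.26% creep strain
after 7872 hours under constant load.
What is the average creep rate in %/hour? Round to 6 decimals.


Creep rate = strain / time
= 0.26 / 7872
= 0.000033 %/h

0.000033


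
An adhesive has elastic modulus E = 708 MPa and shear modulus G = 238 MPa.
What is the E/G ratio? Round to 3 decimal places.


E/G = 708 / 238 = 2.975

2.975


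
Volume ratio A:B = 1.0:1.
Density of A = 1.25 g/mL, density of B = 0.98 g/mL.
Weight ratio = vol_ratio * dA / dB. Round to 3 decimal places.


Wt ratio = 1.0 * 1.25 / 0.98
= 1.276

1.276


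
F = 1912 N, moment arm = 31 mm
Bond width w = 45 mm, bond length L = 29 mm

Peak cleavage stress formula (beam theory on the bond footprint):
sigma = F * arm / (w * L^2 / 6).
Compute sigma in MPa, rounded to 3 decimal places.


sigma = (1912 * 31) / (45 * 841 / 6)
= 59272 * 6 / 37845
= 355632 / 37845
= 9.397 MPa

9.397


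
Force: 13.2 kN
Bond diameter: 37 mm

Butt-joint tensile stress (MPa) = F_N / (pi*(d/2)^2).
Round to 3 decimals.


F_N = 13.2 * 1000 = 13200.0 N
A = pi*(18.5)^2 = 1075.2101 mm^2
stress = 13200.0 / 1075.2101 = 12.277 MPa

12.277


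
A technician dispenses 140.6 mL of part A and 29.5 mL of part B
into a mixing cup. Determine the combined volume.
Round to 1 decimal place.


Combined volume = 140.6 + 29.5
= 170.1 mL

170.1


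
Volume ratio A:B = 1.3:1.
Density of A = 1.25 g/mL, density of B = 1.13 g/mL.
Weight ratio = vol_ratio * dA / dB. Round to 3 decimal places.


Wt ratio = 1.3 * 1.25 / 1.13
= 1.438

1.438


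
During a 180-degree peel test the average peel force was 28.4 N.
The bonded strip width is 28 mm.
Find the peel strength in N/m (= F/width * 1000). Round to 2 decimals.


Peel strength = F/width * 1000
= 28.4 / 28 * 1000
= 1014.29 N/m

1014.29


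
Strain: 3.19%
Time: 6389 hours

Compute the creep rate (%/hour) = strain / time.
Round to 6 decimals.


Creep rate = 3.19 / 6389
= 0.000499 %/h

0.000499


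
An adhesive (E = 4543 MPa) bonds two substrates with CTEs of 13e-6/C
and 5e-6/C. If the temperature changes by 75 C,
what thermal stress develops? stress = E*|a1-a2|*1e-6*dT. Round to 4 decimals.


Stress = 4543 * |13 - 5| * 1e-6 * 75
= 2.7258 MPa

2.7258


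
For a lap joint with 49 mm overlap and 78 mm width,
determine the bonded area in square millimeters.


Area = 49 * 78 = 3822 mm^2

3822


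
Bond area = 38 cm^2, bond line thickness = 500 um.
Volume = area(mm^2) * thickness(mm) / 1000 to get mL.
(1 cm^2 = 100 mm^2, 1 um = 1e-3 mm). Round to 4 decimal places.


area_mm2 = 38 * 100 = 3800
blt_mm = 500 * 1e-3 = 0.5
vol_mm3 = 3800 * 0.5 = 1900.0
vol_mL = 1900.0 / 1000 = 1.9000 mL

1.9000


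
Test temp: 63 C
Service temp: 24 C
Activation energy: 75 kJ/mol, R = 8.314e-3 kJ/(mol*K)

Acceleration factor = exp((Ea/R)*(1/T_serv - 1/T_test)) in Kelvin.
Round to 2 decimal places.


AF = exp((75/0.008314)*(1/297.15 - 1/336.15))
= 33.86

33.86


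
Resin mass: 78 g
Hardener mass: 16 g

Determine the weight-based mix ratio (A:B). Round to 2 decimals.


Ratio = 78 / 16 = 4.88

4.88


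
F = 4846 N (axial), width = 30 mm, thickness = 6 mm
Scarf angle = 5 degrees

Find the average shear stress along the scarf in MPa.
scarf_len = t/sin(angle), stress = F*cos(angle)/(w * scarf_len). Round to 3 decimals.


scarf_len = 6/sin(5 deg) = 68.8423
cos(5 deg) = 0.996195
stress = 4846*0.996195/(30*68.8423) = 2.337 MPa

2.337


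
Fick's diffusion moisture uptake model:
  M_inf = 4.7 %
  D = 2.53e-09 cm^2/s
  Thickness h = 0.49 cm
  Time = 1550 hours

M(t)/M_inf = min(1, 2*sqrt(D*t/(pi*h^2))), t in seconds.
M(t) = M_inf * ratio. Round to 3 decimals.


t_sec = 1550 * 3600 = 5580000
ratio = 2*sqrt(2.53e-09*5580000/(pi*0.49^2))
= min(1, 0.273613)
= 0.273613
M(t) = 4.7 * 0.273613 = 1.286 %

1.286


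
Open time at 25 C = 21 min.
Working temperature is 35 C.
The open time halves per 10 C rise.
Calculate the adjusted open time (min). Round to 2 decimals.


factor = 2^((35 - 25) / 10) = 2.0000
ot = 21 / 2.0000 = 10.50 min

10.50


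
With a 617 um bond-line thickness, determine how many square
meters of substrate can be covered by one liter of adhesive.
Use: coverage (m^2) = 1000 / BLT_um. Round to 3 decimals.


Coverage = 1000 / 617 = 1.621 m^2

1.621


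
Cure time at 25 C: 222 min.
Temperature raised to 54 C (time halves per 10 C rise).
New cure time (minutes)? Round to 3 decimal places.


Acceleration factor = 2^(29/10) = 7.4643
New time = 222 / 7.4643 = 29.742 min

29.742


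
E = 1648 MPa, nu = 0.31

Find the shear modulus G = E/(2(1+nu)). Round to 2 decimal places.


G = 1648 / (2 * 1.31)
= 629.01 MPa

629.01


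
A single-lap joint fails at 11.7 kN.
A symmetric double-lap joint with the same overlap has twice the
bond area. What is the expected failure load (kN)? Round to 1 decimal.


Double-lap load = 2 * 11.7 = 23.4 kN

23.4


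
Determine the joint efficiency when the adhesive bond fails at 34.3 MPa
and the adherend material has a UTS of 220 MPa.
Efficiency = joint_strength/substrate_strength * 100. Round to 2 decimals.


Joint efficiency = 34.3 / 220 * 100
= 15.59%

15.59


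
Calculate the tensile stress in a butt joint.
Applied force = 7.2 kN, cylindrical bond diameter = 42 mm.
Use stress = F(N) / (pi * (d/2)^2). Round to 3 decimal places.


A = pi * 21.0^2 = 1385.4424 mm^2
sigma = 7200.0 / 1385.4424 = 5.197 MPa

5.197


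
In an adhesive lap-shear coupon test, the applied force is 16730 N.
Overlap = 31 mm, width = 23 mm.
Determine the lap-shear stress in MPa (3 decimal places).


stress = F / (overlap * width)
= 16730 / (31 * 23)
= 23.464 MPa

23.464


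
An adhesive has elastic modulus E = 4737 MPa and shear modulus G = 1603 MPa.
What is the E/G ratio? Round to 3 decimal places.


E/G = 4737 / 1603 = 2.955

2.955


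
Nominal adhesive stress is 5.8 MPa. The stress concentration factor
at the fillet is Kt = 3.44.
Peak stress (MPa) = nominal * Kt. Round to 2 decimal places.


Peak = 5.8 * 3.44 = 19.95 MPa

19.95


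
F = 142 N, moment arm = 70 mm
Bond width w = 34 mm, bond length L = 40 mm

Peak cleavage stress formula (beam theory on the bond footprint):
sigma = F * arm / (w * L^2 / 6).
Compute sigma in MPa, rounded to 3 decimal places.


sigma = (142 * 70) / (34 * 1600 / 6)
= 9940 * 6 / 54400
= 59640 / 54400
= 1.096 MPa

1.096


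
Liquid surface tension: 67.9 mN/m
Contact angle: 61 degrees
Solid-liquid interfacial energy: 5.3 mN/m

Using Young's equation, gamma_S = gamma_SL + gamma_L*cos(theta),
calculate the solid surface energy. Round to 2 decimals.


gamma_S = 5.3 + 67.9 * cos(61)
= 38.22 mN/m

38.22


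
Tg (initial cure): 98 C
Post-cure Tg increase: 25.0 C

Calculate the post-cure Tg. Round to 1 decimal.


Post-cure Tg = 98 + 25.0 = 123.0 C

123.0


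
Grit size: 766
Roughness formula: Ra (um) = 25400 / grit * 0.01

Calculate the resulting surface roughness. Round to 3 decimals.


Ra = 25400 / 766 * 0.01
= 0.332 um

0.332


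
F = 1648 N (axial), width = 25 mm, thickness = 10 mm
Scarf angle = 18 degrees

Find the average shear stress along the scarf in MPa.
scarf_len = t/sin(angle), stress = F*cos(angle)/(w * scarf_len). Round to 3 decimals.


scarf_len = 10/sin(18 deg) = 32.3607
cos(18 deg) = 0.951057
stress = 1648*0.951057/(25*32.3607) = 1.937 MPa

1.937


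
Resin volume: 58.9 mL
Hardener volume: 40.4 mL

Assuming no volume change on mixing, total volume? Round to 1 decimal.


V_total = 58.9 + 40.4 = 99.3 mL

99.3


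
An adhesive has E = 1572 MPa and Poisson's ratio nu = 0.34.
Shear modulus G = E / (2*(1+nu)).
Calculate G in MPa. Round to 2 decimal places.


G = 1572 / (2*(1+0.34))
= 1572 / 2.68
= 586.57 MPa

586.57


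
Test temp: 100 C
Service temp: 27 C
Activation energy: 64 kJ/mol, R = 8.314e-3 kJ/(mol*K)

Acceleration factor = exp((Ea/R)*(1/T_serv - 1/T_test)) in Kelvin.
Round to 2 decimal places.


AF = exp((64/0.008314)*(1/300.15 - 1/373.15))
= 151.00

151.00


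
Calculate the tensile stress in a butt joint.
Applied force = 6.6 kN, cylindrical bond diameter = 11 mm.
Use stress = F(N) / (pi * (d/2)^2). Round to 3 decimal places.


A = pi * 5.5^2 = 95.0332 mm^2
sigma = 6600.0 / 95.0332 = 69.449 MPa

69.449


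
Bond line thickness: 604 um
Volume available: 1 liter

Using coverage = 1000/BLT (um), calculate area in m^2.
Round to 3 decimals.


1 L = 1e6 mm^3, thickness = 604 um = 0.604 mm
Area = 1e6 / 0.604 mm^2 = (1e6 / 0.604) / 1e6 m^2 = 1000 / 604 m^2
= 1.656 m^2

1.656


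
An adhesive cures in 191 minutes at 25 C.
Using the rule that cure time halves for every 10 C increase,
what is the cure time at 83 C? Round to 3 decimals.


Factor = 2^((83 - 25) / 10) = 55.7152
Cure time = 191 / 55.7152
= 3.428 minutes

3.428


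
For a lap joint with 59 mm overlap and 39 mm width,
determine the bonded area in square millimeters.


Area = 59 * 39 = 2301 mm^2

2301


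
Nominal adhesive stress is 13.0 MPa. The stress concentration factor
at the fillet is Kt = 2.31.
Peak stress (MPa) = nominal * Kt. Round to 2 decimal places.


Peak = 13.0 * 2.31 = 30.03 MPa

30.03


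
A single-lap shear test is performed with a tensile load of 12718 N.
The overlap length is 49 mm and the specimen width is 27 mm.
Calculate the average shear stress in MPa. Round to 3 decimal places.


Shear stress = F / (overlap * width)
= 12718 / (49 * 27)
= 12718 / 1323
= 9.613 MPa

9.613


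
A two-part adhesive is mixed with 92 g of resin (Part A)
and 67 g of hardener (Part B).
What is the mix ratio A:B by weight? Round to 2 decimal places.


Mix ratio = mass_A / mass_B
= 92 / 67
= 1.37

1.37


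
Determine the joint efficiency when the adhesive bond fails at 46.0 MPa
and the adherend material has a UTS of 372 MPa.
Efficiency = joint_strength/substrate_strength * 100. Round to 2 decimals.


Joint efficiency = 46.0 / 372 * 100
= 12.37%

12.37


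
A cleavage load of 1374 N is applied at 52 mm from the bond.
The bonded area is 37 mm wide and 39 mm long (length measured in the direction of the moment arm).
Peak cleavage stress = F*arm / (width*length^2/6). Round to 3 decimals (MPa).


Moment = 1374 * 52 = 71448 N*mm
Section modulus = 37 * 1521 / 6 = 56277 / 6 mm^3
Stress = 71448 / (56277 / 6) = 428688 / 56277
= 7.617 MPa

7.617


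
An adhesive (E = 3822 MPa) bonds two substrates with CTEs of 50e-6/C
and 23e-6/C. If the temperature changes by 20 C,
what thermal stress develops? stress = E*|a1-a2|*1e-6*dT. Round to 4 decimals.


Stress = 3822 * |50 - 23| * 1e-6 * 20
= 2.0639 MPa

2.0639


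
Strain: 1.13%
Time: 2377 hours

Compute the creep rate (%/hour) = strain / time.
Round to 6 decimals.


Creep rate = 1.13 / 2377
= 0.000475 %/h

0.000475


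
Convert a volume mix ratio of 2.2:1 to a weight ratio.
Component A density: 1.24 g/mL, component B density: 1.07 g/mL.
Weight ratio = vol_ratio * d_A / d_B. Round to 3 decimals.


= 2.2 * 1.24 / 1.07 = 2.550

2.550


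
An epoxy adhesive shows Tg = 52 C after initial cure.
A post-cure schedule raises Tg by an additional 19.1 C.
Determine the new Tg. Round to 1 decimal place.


New Tg = 52 + 19.1
= 71.1 C

71.1


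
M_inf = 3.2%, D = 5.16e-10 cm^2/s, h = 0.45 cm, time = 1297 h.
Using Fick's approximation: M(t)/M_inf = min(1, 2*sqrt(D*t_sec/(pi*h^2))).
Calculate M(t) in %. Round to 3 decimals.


t = 4669200 s
ratio = min(1, 2*sqrt(5.16e-10*4669200/(pi*0.2025)))
= 0.123080
M(t) = 3.2 * 0.123080 = 0.394%

0.394


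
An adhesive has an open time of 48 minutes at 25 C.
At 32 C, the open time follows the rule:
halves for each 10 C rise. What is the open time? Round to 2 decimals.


Factor = 2^((32-25)/10) = 1.6245
Open time = 48 / 1.6245 = 29.55 min

29.55


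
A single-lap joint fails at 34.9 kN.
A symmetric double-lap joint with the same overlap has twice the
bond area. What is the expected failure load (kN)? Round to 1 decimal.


Double-lap load = 2 * 34.9 = 69.8 kN

69.8


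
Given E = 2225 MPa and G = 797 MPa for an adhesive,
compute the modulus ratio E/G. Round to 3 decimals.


E/G ratio = 2225 / 797 = 2.792

2.792


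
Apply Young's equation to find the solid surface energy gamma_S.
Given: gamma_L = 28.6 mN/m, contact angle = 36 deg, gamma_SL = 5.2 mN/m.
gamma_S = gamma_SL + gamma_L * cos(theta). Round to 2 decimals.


theta_rad = 36 * pi/180 = 0.628319
gamma_S = 5.2 + 28.6 * cos(0.628319)
= 28.34 mN/m

28.34


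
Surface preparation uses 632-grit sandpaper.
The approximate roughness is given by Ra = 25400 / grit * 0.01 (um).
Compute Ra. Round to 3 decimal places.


Ra = 25400 / 632 * 0.01
= 254 / 632
= 0.402 um

0.402


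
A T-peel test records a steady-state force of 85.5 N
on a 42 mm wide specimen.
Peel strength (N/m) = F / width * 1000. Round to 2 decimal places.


Peel strength = 85.5 / 42 * 1000
= 2035.71 N/m

2035.71


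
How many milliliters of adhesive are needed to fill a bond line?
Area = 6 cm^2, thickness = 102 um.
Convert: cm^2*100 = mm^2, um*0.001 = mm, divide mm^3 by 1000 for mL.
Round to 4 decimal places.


= (6 * 100) * (102 * 0.001) / 1000
= 0.0612 mL

0.0612


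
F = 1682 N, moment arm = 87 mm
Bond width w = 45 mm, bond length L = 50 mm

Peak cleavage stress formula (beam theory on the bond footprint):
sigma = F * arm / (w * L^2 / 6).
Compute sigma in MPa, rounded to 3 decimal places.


sigma = (1682 * 87) / (45 * 2500 / 6)
= 146334 * 6 / 112500
= 878004 / 112500
= 7.804 MPa

7.804


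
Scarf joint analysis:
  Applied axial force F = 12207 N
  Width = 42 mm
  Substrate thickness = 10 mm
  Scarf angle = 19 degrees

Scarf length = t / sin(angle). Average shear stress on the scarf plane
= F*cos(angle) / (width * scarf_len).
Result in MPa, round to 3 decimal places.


Scarf length = 10 / sin(19 deg) = 30.7155 mm
cos(19 deg) = 0.945519
Shear = 12207 * 0.945519 / (42 * 30.7155)
= 8.947 MPa

8.947


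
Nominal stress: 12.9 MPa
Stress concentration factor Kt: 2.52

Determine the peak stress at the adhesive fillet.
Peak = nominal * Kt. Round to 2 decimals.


Peak stress = 12.9 * 2.52
= 32.51 MPa

32.51


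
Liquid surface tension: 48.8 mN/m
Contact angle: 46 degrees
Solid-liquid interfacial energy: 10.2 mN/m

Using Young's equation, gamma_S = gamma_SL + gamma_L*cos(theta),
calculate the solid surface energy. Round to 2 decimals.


gamma_S = 10.2 + 48.8 * cos(46)
= 44.10 mN/m

44.10


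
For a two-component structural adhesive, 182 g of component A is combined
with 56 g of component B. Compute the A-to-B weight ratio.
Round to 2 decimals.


Weight ratio A:B = 182 / 56
= 3.25

3.25


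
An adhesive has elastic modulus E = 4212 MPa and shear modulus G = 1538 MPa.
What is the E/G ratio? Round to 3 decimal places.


E/G = 4212 / 1538 = 2.739

2.739


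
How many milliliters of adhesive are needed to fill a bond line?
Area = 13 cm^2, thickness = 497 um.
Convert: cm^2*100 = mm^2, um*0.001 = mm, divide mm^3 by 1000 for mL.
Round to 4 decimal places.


= (13 * 100) * (497 * 0.001) / 1000
= 0.6461 mL

0.6461


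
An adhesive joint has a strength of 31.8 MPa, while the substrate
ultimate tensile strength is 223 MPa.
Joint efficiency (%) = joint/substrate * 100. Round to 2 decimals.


Efficiency = 31.8 / 223 * 100
= 14.26%

14.26


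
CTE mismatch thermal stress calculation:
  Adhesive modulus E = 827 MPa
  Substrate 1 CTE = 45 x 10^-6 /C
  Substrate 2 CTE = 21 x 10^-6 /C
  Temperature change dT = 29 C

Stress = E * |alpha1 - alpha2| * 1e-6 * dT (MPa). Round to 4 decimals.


delta_alpha = |45 - 21| = 24 x 10^-6/C
Stress = 827 * 24e-6 * 29
= 0.5756 MPa

0.5756


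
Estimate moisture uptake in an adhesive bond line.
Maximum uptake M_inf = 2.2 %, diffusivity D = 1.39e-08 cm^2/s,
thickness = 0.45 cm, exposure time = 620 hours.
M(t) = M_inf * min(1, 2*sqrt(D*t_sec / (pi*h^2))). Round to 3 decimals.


Convert time: 620 h = 2232000 s
ratio = min(1, 2*sqrt(1.39e-08*2232000/(pi*0.45^2)))
= 0.441669
M(t) = 2.2 * 0.441669 = 0.972%

0.972


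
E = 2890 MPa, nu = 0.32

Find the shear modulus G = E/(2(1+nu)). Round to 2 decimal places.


G = 2890 / (2 * 1.32)
= 1094.70 MPa

1094.70


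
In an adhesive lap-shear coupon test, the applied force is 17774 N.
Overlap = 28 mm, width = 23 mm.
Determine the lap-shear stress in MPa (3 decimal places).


stress = F / (overlap * width)
= 17774 / (28 * 23)
= 27.599 MPa

27.599


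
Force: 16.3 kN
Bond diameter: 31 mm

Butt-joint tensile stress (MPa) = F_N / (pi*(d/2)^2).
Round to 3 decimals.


F_N = 16.3 * 1000 = 16300.0 N
A = pi*(15.5)^2 = 754.7676 mm^2
stress = 16300.0 / 754.7676 = 21.596 MPa

21.596


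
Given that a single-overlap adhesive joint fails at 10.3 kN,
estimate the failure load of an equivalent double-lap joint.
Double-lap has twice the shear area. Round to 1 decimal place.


Double-lap factor = 2
Expected load = 10.3 * 2 = 20.6 kN

20.6


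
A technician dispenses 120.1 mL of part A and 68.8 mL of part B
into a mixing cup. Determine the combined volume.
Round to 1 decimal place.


Combined volume = 120.1 + 68.8
= 188.9 mL

188.9


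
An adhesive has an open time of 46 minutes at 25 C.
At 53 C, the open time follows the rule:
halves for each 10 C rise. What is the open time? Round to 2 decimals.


Factor = 2^((53-25)/10) = 6.9644
Open time = 46 / 6.9644 = 6.61 min

6.61


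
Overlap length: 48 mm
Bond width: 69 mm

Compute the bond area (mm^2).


Bond area = 48 * 69 = 3312 mm^2

3312


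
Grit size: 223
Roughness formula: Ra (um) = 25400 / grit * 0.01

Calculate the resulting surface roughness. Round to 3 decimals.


Ra = 25400 / 223 * 0.01
= 1.139 um

1.139


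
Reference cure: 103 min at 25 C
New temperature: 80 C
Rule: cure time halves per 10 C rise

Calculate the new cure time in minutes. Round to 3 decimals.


factor = 2^((80-25)/10) = 45.2548
t_new = 103 / 45.2548 = 2.276 min

2.276


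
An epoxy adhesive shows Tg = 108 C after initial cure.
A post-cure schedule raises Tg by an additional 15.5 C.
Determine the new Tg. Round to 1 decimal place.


New Tg = 108 + 15.5
= 123.5 C

123.5


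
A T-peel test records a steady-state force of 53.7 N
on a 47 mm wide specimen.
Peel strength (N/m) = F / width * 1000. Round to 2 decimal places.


Peel strength = 53.7 / 47 * 1000
= 1142.55 N/m

1142.55


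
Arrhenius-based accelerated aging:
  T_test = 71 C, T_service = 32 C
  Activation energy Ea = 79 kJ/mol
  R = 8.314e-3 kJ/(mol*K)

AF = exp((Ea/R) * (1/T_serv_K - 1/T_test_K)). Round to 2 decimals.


T_test_K = 344.15, T_serv_K = 305.15
AF = exp((79/8.314e-3) * (1/305.15 - 1/344.15))
= 34.08

34.08


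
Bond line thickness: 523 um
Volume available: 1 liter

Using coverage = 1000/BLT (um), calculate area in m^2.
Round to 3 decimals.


1 L = 1e6 mm^3, thickness = 523 um = 0.523 mm
Area = 1e6 / 0.523 mm^2 = (1e6 / 0.523) / 1e6 m^2 = 1000 / 523 m^2
= 1.912 m^2

1.912


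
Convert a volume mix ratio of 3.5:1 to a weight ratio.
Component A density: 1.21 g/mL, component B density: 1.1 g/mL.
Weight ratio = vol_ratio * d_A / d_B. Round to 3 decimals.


= 3.5 * 1.21 / 1.1 = 3.850

3.850


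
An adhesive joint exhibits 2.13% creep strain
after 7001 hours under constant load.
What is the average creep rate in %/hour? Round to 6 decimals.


Creep rate = strain / time
= 2.13 / 7001
= 0.000304 %/h

0.000304


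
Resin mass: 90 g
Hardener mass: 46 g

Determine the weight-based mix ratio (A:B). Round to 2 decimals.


Ratio = 90 / 46 = 1.96

1.96


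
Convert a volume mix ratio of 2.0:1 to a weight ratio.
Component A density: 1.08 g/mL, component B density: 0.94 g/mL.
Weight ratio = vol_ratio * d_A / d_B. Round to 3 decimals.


= 2.0 * 1.08 / 0.94 = 2.298

2.298


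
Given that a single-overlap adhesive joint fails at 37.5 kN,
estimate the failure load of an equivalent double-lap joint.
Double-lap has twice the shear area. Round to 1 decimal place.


Double-lap factor = 2
Expected load = 37.5 * 2 = 75.0 kN

75.0


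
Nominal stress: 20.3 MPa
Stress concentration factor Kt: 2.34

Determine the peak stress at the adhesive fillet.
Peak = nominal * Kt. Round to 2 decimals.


Peak stress = 20.3 * 2.34
= 47.50 MPa

47.50


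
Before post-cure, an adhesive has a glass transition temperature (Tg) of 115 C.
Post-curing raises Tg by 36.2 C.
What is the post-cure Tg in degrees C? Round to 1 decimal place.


Tg_post = Tg_base + delta_Tg
= 115 + 36.2
= 151.2 C

151.2


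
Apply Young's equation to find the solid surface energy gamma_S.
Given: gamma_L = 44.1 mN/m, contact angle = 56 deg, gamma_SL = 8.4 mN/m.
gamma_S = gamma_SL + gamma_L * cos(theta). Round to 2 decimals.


theta_rad = 56 * pi/180 = 0.977384
gamma_S = 8.4 + 44.1 * cos(0.977384)
= 33.06 mN/m

33.06


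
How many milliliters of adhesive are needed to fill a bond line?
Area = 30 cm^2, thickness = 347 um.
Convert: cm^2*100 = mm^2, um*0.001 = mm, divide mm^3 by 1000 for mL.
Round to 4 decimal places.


= (30 * 100) * (347 * 0.001) / 1000
= 1.0410 mL

1.0410


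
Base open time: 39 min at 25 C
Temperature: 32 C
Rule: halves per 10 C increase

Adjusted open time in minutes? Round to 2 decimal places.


Acceleration = 2^((32-25)/10) = 1.6245
Open time = 39 / 1.6245 = 24.01 min

24.01


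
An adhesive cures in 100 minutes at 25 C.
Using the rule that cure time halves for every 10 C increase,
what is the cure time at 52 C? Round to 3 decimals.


Factor = 2^((52 - 25) / 10) = 6.4980
Cure time = 100 / 6.4980
= 15.389 minutes

15.389


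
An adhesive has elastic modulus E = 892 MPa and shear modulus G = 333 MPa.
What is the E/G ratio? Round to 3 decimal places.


E/G = 892 / 333 = 2.679

2.679


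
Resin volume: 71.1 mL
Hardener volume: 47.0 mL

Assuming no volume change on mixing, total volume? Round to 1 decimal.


V_total = 71.1 + 47.0 = 118.1 mL

118.1


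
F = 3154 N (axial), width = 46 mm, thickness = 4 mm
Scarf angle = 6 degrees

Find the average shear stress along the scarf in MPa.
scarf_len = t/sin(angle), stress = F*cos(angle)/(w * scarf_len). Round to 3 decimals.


scarf_len = 4/sin(6 deg) = 38.2671
cos(6 deg) = 0.994522
stress = 3154*0.994522/(46*38.2671) = 1.782 MPa

1.782


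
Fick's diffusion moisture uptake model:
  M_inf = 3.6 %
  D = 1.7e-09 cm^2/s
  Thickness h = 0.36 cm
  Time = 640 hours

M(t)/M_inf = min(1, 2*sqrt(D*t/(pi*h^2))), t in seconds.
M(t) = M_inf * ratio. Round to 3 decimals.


t_sec = 640 * 3600 = 2304000
ratio = 2*sqrt(1.7e-09*2304000/(pi*0.36^2))
= min(1, 0.196164)
= 0.196164
M(t) = 3.6 * 0.196164 = 0.706 %

0.706


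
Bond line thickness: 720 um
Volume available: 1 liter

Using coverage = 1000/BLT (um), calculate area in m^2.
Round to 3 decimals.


1 L = 1e6 mm^3, thickness = 720 um = 0.72 mm
Area = 1e6 / 0.72 mm^2 = (1e6 / 0.72) / 1e6 m^2 = 1000 / 720 m^2
= 1.389 m^2

1.389
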